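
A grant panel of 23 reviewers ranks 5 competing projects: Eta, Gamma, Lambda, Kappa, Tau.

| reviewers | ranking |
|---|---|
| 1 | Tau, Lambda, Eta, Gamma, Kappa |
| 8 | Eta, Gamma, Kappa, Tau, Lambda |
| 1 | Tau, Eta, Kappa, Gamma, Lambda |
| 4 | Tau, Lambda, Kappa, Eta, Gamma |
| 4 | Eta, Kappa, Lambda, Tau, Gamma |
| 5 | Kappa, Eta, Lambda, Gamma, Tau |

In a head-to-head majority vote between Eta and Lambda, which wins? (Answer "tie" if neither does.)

Eta

Ballots ranking Eta above Lambda: 8 + 1 + 4 + 5 = 18.
Ballots ranking Lambda above Eta: 23 − 18 = 5.
Eta wins the head-to-head 18–5.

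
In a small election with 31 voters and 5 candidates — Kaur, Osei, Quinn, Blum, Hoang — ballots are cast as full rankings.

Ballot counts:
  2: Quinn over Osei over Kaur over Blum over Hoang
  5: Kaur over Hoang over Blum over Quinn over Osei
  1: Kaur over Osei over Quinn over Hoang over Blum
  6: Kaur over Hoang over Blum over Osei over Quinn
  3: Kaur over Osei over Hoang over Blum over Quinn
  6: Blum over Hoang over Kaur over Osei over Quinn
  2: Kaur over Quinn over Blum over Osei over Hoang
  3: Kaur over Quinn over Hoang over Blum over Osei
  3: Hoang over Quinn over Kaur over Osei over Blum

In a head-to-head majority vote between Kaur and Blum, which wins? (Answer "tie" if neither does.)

Ballots ranking Kaur above Blum: 2 + 5 + 1 + 6 + 3 + 2 + 3 + 3 = 25.
Ballots ranking Blum above Kaur: 31 − 25 = 6.
Kaur wins the head-to-head 25–6.

Kaur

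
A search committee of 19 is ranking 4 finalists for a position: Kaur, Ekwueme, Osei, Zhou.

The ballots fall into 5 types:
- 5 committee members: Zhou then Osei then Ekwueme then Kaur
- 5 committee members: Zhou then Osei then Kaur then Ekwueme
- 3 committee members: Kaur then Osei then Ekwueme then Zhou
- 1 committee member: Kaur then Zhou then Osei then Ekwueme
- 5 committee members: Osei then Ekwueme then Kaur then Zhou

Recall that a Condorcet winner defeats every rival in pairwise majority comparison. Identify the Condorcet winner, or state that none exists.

Zhou

Head-to-head results (19 committee members):
Kaur vs Ekwueme: Ekwueme, 10–9.
Kaur–Osei: Osei 15–4.
Kaur vs Zhou: Zhou wins 10–9.
Ekwueme vs Osei: 0 to 19, Osei.
Ekwueme vs Zhou: Zhou, 11–8.
Osei vs Zhou: Osei preferred on 3+5 = 8 ballots; Zhou wins 11–8.
Zhou wins every pairwise contest, so Zhou is the Condorcet winner.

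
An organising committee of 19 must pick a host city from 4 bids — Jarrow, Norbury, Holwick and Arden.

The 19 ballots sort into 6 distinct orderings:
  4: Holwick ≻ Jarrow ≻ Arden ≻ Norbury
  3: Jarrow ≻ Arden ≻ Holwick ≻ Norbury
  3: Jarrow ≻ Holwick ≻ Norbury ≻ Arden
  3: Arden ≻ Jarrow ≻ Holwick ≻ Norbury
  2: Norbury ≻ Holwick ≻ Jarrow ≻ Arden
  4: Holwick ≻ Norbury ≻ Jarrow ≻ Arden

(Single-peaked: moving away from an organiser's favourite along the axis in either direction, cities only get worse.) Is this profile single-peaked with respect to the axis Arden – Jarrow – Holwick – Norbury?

yes

Axis positions: Arden=1, Jarrow=2, Holwick=3, Norbury=4.
Bloc 1 (peak Holwick at position 3): ranking walks positions 3-2-1-4, expanding outward from the peak — single-peaked.
Bloc 2 (peak Jarrow at position 2): ranking walks positions 2-1-3-4, expanding outward from the peak — single-peaked.
Bloc 3 (peak Jarrow at position 2): ranking walks positions 2-3-4-1, expanding outward from the peak — single-peaked.
Bloc 4 (peak Arden at position 1): ranking walks positions 1-2-3-4, expanding outward from the peak — single-peaked.
Bloc 5 (peak Norbury at position 4): ranking walks positions 4-3-2-1, expanding outward from the peak — single-peaked.
Bloc 6 (peak Holwick at position 3): ranking walks positions 3-4-2-1, expanding outward from the peak — single-peaked.
Every ranking is single-peaked on this axis.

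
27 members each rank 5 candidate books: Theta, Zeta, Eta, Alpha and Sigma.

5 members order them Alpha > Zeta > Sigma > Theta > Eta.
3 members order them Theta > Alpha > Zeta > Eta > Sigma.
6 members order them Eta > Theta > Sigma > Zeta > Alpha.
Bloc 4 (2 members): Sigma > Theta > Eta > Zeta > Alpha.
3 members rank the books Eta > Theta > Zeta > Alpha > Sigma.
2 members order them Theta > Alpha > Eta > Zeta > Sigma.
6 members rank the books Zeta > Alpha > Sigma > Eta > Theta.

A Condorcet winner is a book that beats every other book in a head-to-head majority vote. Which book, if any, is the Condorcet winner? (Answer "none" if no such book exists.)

none

Pairwise majorities:
Theta vs Zeta: 16 to 11, Theta.
Theta vs Eta: Theta is ranked higher on 5+3+2+2 = 12 ballots, Eta on 15. Eta wins 15–12.
Theta vs Alpha: Theta is ranked higher on 3+6+2+3+2 = 16 ballots, Alpha on 11. Theta wins 16–11.
Theta vs Sigma: Theta wins 14–13.
Zeta vs Eta: Zeta preferred on 5+3+6 = 14 ballots; Zeta wins 14–13.
Zeta–Alpha: Zeta 17–10.
Zeta vs Sigma: Zeta, 19–8.
Eta vs Alpha: 11 to 16, Alpha.
Eta vs Sigma: 14 to 13, Eta.
Alpha–Sigma: Alpha 19–8.
Each book drops at least one matchup (Theta loses to Eta; Zeta loses to Theta; Eta loses to Zeta; Alpha loses to Theta; Sigma loses to Theta); the cycle Theta > Zeta > Eta > Theta rules out a Condorcet winner.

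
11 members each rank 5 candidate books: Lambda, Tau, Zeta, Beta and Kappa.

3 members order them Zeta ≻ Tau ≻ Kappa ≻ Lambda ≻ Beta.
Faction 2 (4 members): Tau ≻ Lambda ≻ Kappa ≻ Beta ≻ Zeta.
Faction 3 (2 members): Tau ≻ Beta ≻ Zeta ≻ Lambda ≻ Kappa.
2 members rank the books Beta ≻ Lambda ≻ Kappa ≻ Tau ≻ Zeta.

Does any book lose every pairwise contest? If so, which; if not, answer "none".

Pairwise majorities:
Lambda vs Tau: 2 to 9, Tau.
Lambda vs Zeta: Lambda, 6–5.
Lambda vs Beta: 7 to 4, Lambda.
Lambda–Kappa: Lambda 8–3.
Tau vs Zeta: 8 to 3, Tau.
Tau vs Beta: Tau wins 9–2.
Tau vs Kappa: Tau is ranked higher on 3+4+2 = 9 ballots, Kappa on 2. Tau wins 9–2.
Zeta–Beta: Beta 8–3.
Zeta vs Kappa: 3+2 = 5 for Zeta, 6 for Kappa — Kappa by 6–5.
Beta vs Kappa: Kappa wins 7–4.
Zeta loses to every other book — it is the Condorcet loser.

Zeta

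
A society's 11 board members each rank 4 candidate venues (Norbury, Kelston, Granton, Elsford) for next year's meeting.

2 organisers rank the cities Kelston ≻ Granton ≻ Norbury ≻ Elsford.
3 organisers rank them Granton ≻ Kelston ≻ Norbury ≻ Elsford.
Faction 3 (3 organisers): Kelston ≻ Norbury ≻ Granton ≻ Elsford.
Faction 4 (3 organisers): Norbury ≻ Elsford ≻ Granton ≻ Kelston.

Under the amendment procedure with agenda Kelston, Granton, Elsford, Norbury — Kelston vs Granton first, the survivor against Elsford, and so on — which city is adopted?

Round 1: Kelston vs Granton — 5–6, Granton advances.
Round 2: Granton vs Elsford — 8–3, Granton advances.
Round 3: Granton vs Norbury — 5–6, Norbury advances.
The agenda winner is Norbury.

Norbury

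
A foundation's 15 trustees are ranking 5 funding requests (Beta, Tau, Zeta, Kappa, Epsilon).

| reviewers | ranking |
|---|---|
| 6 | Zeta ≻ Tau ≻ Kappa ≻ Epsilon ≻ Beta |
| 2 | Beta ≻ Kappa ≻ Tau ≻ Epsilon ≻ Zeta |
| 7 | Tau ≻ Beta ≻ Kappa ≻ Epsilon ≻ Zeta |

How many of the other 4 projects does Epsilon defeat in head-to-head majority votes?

1

Epsilon against each rival (15 reviewers):
Epsilon vs Beta: Epsilon preferred on 6 ballots; Beta wins 9–6.
Epsilon vs Tau: 0 for Epsilon, 15 for Tau — Tau by 15–0.
Epsilon vs Zeta: Epsilon, 9–6.
Epsilon vs Kappa: Kappa, 15–0.
Epsilon beats Zeta; loses to Beta, Tau, Kappa — 1 pairwise win.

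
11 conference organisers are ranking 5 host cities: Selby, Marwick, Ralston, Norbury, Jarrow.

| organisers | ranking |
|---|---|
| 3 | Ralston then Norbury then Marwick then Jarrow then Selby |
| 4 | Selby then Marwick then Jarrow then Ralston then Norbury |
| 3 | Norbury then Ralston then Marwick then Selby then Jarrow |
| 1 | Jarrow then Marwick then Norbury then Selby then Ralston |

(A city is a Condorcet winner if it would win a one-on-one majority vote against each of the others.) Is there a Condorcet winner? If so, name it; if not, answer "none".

Pairwise majorities:
Selby vs Marwick: 4 for Selby, 7 for Marwick — Marwick by 7–4.
Selby vs Ralston: Selby is ranked higher on 4+1 = 5 ballots, Ralston on 6. Ralston wins 6–5.
Selby vs Norbury: 4 for Selby, 7 for Norbury — Norbury by 7–4.
Selby vs Jarrow: 4+3 = 7 for Selby, 4 for Jarrow — Selby by 7–4.
Marwick vs Ralston: Marwick is ranked higher on 4+1 = 5 ballots, Ralston on 6. Ralston wins 6–5.
Marwick vs Norbury: 4+1 = 5 for Marwick, 6 for Norbury — Norbury by 6–5.
Marwick vs Jarrow: 10 to 1, Marwick.
Ralston vs Norbury: Ralston is ranked higher on 3+4 = 7 ballots, Norbury on 4. Ralston wins 7–4.
Ralston vs Jarrow: Ralston preferred on 3+3 = 6 ballots; Ralston wins 6–5.
Norbury vs Jarrow: Norbury preferred on 3+3 = 6 ballots; Norbury wins 6–5.
Ralston defeats every rival head-to-head and is the Condorcet winner.

Ralston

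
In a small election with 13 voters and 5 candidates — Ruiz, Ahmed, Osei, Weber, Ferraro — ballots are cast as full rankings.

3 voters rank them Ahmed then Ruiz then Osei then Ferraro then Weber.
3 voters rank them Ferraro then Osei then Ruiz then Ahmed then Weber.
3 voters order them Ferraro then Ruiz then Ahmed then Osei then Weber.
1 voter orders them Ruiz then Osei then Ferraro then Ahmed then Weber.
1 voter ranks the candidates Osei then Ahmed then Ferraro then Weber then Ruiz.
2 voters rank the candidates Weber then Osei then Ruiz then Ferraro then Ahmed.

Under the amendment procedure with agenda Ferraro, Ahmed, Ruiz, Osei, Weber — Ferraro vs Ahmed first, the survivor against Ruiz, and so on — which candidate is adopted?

Osei

Round 1: Ferraro vs Ahmed — 9–4, Ferraro advances.
Round 2: Ferraro vs Ruiz — 7–6, Ferraro advances.
Round 3: Ferraro vs Osei — 6–7, Osei advances.
Round 4: Osei vs Weber — 11–2, Osei advances.
Osei survives the agenda.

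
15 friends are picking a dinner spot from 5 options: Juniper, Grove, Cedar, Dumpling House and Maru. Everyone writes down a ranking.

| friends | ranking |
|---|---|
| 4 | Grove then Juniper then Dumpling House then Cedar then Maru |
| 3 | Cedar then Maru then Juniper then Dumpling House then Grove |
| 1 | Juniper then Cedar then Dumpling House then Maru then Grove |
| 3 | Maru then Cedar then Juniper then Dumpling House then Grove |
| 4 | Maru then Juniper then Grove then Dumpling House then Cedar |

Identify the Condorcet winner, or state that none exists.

Check each pair by majority over 15 ballots:
Juniper vs Grove: 11 to 4, Juniper.
Juniper vs Cedar: Juniper preferred on 4+1+4 = 9 ballots; Juniper wins 9–6.
Juniper–Dumpling House: Juniper 15–0.
Juniper vs Maru: Maru wins 10–5.
Grove vs Cedar: Grove wins 8–7.
Grove vs Dumpling House: Grove wins 8–7.
Grove–Maru: Maru 11–4.
Cedar vs Dumpling House: Cedar is ranked higher on 3+1+3 = 7 ballots, Dumpling House on 8. Dumpling House wins 8–7.
Cedar vs Maru: Cedar, 8–7.
Dumpling House vs Maru: Dumpling House preferred on 4+1 = 5 ballots; Maru wins 10–5.
Each restaurant drops at least one matchup (Juniper loses to Maru; Grove loses to Juniper; Cedar loses to Juniper; Dumpling House loses to Juniper; Maru loses to Cedar); the cycle Juniper → Cedar → Maru → Juniper rules out a Condorcet winner.

none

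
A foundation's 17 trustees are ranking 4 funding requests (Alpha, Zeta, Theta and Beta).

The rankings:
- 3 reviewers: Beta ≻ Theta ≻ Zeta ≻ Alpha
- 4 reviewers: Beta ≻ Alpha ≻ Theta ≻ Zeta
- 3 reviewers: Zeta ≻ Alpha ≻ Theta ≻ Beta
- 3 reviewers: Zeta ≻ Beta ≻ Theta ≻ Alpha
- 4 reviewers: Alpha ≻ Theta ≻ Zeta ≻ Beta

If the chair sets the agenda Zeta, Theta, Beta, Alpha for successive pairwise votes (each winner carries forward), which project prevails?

Beta

Round 1: Zeta vs Theta — 6–11, Theta advances.
Round 2: Theta vs Beta — 7–10, Beta advances.
Round 3: Beta vs Alpha — 10–7, Beta advances.
Beta survives the agenda.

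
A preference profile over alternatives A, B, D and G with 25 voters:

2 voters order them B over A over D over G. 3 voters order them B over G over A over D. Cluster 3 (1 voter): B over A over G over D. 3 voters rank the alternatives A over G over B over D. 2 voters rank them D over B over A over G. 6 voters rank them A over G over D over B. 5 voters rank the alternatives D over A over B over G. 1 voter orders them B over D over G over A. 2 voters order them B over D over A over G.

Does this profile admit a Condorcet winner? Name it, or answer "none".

A

Check each pair by majority over 25 ballots:
A vs B: A preferred on 3+6+5 = 14 ballots; A wins 14–11.
A vs D: 15 to 10, A.
A vs G: 21 for A, 4 for G — A by 21–4.
B vs D: 2+3+1+3+1+2 = 12 for B, 13 for D — D by 13–12.
B vs G: 16 for B, 9 for G — B by 16–9.
D vs G: 2+2+5+1+2 = 12 for D, 13 for G — G by 13–12.
A wins every pairwise contest, so A is the Condorcet winner.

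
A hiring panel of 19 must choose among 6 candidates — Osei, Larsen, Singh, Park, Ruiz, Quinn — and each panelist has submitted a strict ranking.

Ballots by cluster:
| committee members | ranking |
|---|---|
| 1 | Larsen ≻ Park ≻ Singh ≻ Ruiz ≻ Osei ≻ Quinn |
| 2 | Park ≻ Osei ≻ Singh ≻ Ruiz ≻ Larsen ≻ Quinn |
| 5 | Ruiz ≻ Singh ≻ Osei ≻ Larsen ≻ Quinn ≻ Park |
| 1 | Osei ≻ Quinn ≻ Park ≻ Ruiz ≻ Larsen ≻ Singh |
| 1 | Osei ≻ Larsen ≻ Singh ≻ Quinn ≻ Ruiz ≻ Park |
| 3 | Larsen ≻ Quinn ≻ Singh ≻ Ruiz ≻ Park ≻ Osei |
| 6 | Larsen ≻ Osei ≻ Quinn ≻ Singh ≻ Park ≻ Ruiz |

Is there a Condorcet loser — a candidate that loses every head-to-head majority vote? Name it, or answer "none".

Pairwise majorities:
Osei vs Larsen: Larsen wins 10–9.
Osei vs Singh: Osei preferred on 2+1+1+6 = 10 ballots; Osei wins 10–9.
Osei vs Park: 5+1+1+6 = 13 for Osei, 6 for Park — Osei by 13–6.
Osei vs Ruiz: Osei preferred on 2+1+1+6 = 10 ballots; Osei wins 10–9.
Osei vs Quinn: 16 to 3, Osei.
Larsen vs Singh: Larsen, 12–7.
Larsen vs Park: 1+5+1+3+6 = 16 for Larsen, 3 for Park — Larsen by 16–3.
Larsen vs Ruiz: Larsen preferred on 1+1+3+6 = 11 ballots; Larsen wins 11–8.
Larsen vs Quinn: 1+2+5+1+3+6 = 18 for Larsen, 1 for Quinn — Larsen by 18–1.
Singh vs Park: 5+1+3+6 = 15 for Singh, 4 for Park — Singh by 15–4.
Singh vs Ruiz: Singh, 13–6.
Singh vs Quinn: Quinn wins 10–9.
Park–Ruiz: Park 10–9.
Park vs Quinn: 1+2 = 3 for Park, 16 for Quinn — Quinn by 16–3.
Ruiz vs Quinn: Quinn wins 11–8.
Only Ruiz has no wins; Ruiz is the Condorcet loser.

Ruiz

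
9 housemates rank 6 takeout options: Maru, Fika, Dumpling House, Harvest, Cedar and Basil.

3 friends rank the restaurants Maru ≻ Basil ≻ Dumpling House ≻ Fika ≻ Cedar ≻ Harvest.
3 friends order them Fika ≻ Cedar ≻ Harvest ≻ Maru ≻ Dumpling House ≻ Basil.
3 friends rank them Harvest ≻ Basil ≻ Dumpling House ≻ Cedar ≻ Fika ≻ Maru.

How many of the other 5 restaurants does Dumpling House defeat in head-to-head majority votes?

Dumpling House against each rival (9 friends):
Dumpling House vs Maru: Maru, 6–3.
Dumpling House vs Fika: Dumpling House, 6–3.
Dumpling House vs Harvest: Harvest, 6–3.
Dumpling House–Cedar: Dumpling House 6–3.
Dumpling House vs Basil: Dumpling House is ranked higher on 3 ballots, Basil on 6. Basil wins 6–3.
Dumpling House beats Fika, Cedar; loses to Maru, Harvest, Basil — 2 pairwise wins.

2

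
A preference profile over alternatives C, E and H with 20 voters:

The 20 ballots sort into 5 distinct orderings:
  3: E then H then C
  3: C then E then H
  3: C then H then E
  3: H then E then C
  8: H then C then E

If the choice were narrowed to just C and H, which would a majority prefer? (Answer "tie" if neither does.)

Ballots ranking C above H: 3 + 3 = 6.
Ballots ranking H above C: 20 − 6 = 14.
H wins the head-to-head 14–6.

H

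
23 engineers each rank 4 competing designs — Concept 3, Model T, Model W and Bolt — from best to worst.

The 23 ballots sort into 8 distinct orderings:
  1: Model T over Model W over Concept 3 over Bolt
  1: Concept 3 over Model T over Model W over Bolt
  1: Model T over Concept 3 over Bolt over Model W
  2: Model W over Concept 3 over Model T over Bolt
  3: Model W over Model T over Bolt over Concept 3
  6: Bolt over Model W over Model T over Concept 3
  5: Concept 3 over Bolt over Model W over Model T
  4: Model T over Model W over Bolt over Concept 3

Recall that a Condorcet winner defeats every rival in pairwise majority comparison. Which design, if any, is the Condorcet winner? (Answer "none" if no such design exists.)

none

Head-to-head results (23 engineers):
Concept 3 vs Model T: Concept 3 is ranked higher on 1+2+5 = 8 ballots, Model T on 15. Model T wins 15–8.
Concept 3 vs Model W: 7 to 16, Model W.
Concept 3 vs Bolt: Concept 3 preferred on 1+1+1+2+5 = 10 ballots; Bolt wins 13–10.
Model T vs Model W: Model T is ranked higher on 1+1+1+4 = 7 ballots, Model W on 16. Model W wins 16–7.
Model T vs Bolt: Model T wins 12–11.
Model W vs Bolt: 11 to 12, Bolt.
Each design drops at least one matchup (Concept 3 loses to Model T; Model T loses to Model W; Model W loses to Bolt; Bolt loses to Model T); the cycle Model T → Bolt → Model W → Model T rules out a Condorcet winner.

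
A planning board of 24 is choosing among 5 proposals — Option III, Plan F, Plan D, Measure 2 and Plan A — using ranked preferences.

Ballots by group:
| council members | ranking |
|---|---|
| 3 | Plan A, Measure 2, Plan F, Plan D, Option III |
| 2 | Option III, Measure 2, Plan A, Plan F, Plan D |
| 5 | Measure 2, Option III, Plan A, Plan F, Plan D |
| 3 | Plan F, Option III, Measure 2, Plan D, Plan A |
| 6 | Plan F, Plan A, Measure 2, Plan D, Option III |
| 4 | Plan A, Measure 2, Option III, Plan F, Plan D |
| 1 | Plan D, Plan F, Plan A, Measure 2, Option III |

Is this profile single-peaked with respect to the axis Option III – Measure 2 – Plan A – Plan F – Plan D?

no

Axis positions: Option III=1, Measure 2=2, Plan A=3, Plan F=4, Plan D=5.
Group 1 (peak Plan A at position 3): ranking walks positions 3-2-4-5-1, expanding outward from the peak — single-peaked.
Group 2 (peak Option III at position 1): ranking walks positions 1-2-3-4-5, expanding outward from the peak — single-peaked.
Group 3 (peak Measure 2 at position 2): ranking walks positions 2-1-3-4-5, expanding outward from the peak — single-peaked.
Group 4: ranking walks positions 4-1-2-5-3; Option III is ranked above Plan A even though Plan A lies between Option III and the peak Plan F on the axis — preferences dip and rise again. Not single-peaked.
Group 5 (peak Plan F at position 4): ranking walks positions 4-3-2-5-1, expanding outward from the peak — single-peaked.
Group 6 (peak Plan A at position 3): ranking walks positions 3-2-1-4-5, expanding outward from the peak — single-peaked.
Group 7 (peak Plan D at position 5): ranking walks positions 5-4-3-2-1, expanding outward from the peak — single-peaked.
Group 4 violates single-peakedness, so the profile is not single-peaked on this axis.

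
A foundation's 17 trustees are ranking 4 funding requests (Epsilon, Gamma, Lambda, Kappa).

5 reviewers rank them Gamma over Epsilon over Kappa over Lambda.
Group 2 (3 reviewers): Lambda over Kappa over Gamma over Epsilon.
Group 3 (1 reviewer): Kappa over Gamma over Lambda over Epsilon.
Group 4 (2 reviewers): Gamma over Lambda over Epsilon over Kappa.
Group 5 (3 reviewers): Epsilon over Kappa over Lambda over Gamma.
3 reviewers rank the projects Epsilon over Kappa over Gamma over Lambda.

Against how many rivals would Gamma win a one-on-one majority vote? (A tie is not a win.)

2

Gamma against each rival (17 reviewers):
Gamma–Epsilon: Gamma 11–6.
Gamma vs Lambda: Gamma is ranked higher on 5+1+2+3 = 11 ballots, Lambda on 6. Gamma wins 11–6.
Gamma vs Kappa: Gamma preferred on 5+2 = 7 ballots; Kappa wins 10–7.
Gamma beats Epsilon, Lambda; loses to Kappa — 2 pairwise wins.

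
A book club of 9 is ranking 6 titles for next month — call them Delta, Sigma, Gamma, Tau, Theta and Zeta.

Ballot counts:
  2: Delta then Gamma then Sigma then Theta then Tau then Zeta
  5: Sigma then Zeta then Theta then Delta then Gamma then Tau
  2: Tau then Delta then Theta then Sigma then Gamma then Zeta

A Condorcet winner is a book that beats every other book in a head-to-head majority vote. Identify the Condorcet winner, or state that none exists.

Head-to-head results (9 members):
Delta vs Sigma: Sigma wins 5–4.
Delta vs Gamma: Delta, 9–0.
Delta–Tau: Delta 7–2.
Delta vs Theta: Theta wins 5–4.
Delta vs Zeta: Zeta wins 5–4.
Sigma vs Gamma: Sigma, 7–2.
Sigma vs Tau: Sigma wins 7–2.
Sigma vs Theta: Sigma, 7–2.
Sigma vs Zeta: Sigma wins 9–0.
Gamma vs Tau: Gamma wins 7–2.
Gamma–Theta: Theta 7–2.
Gamma vs Zeta: Zeta, 5–4.
Tau vs Theta: Theta wins 7–2.
Tau vs Zeta: Zeta, 5–4.
Theta vs Zeta: Zeta wins 5–4.
Sigma wins every pairwise contest, so Sigma is the Condorcet winner.

Sigma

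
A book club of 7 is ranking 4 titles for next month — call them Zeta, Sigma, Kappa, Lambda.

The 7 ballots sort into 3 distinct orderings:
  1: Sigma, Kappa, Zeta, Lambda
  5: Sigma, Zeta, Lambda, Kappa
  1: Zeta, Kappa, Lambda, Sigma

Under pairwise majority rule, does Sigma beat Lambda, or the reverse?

Ballots ranking Sigma above Lambda: 1 + 5 = 6.
Ballots ranking Lambda above Sigma: 7 − 6 = 1.
Sigma wins the head-to-head 6–1.

Sigma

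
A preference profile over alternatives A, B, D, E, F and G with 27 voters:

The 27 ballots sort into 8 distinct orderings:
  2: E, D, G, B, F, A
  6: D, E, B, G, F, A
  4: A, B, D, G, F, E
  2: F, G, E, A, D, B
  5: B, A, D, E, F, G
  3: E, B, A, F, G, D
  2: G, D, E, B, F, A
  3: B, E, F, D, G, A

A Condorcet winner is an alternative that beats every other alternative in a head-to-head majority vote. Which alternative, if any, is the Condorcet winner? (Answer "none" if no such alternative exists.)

none

Head-to-head results (27 voters):
A vs B: B wins 21–6.
A–D: A 14–13.
A vs E: E, 18–9.
A vs F: F, 15–12.
A vs G: G, 15–12.
B vs D: B wins 15–12.
B–E: E 15–12.
B vs F: B wins 25–2.
B–G: B 21–6.
D vs E: D, 17–10.
D–F: D 19–8.
D–G: D 20–7.
E vs F: E wins 21–6.
E vs G: E wins 19–8.
F vs G: G, 14–13.
No alternative is unbeaten: A loses to B; B loses to E; D loses to A; E loses to D; F loses to B; G loses to B. In particular A > D > E > A is a majority cycle — no Condorcet winner exists.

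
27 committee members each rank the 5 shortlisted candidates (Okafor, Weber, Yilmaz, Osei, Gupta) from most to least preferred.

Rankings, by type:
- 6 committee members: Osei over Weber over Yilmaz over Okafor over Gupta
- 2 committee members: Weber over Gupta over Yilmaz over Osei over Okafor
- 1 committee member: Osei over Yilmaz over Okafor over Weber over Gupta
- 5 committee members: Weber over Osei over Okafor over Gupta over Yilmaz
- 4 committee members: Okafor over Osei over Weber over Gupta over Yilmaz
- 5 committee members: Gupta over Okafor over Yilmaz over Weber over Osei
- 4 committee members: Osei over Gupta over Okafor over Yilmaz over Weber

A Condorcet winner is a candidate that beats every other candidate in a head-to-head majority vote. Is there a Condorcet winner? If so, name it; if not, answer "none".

Check each pair by majority over 27 ballots:
Okafor–Weber: Okafor 14–13.
Okafor vs Yilmaz: Okafor wins 18–9.
Okafor vs Osei: Osei wins 18–9.
Okafor vs Gupta: Okafor wins 16–11.
Weber–Yilmaz: Weber 17–10.
Weber vs Osei: Osei, 15–12.
Weber vs Gupta: Weber wins 18–9.
Yilmaz vs Osei: Osei wins 20–7.
Yilmaz–Gupta: Gupta 20–7.
Osei–Gupta: Osei 20–7.
Osei beats each of Okafor, Weber, Yilmaz, Gupta — Osei is the Condorcet winner.

Osei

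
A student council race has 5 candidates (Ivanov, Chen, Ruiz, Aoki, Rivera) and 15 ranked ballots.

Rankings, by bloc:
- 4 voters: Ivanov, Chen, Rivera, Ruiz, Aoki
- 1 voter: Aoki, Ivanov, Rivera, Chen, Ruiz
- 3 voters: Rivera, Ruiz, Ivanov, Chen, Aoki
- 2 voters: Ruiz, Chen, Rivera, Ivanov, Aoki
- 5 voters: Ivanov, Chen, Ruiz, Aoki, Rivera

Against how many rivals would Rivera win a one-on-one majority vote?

Rivera against each rival (15 voters):
Rivera vs Ivanov: Rivera is ranked higher on 3+2 = 5 ballots, Ivanov on 10. Ivanov wins 10–5.
Rivera vs Chen: 4 to 11, Chen.
Rivera vs Ruiz: Rivera, 8–7.
Rivera–Aoki: Rivera 9–6.
Rivera beats Ruiz, Aoki; loses to Ivanov, Chen — 2 pairwise wins.

2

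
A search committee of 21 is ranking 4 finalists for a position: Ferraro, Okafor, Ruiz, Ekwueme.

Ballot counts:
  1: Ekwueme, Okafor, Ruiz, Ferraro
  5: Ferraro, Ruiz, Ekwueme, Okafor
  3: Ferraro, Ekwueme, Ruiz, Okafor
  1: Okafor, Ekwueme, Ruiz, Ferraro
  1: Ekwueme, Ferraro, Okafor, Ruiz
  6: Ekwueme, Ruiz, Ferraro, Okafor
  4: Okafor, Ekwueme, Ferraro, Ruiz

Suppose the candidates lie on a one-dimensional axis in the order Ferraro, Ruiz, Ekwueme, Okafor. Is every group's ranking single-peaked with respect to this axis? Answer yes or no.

no

Axis positions: Ferraro=1, Ruiz=2, Ekwueme=3, Okafor=4.
Group 1 (peak Ekwueme at position 3): ranking walks positions 3-4-2-1, expanding outward from the peak — single-peaked.
Group 2 (peak Ferraro at position 1): ranking walks positions 1-2-3-4, expanding outward from the peak — single-peaked.
Group 3: ranking walks positions 1-3-2-4; Ekwueme is ranked above Ruiz even though Ruiz lies between Ekwueme and the peak Ferraro on the axis — preferences dip and rise again. Not single-peaked.
Group 4 (peak Okafor at position 4): ranking walks positions 4-3-2-1, expanding outward from the peak — single-peaked.
Group 5: ranking walks positions 3-1-4-2; Ferraro is ranked above Ruiz even though Ruiz lies between Ferraro and the peak Ekwueme on the axis — preferences dip and rise again. Not single-peaked.
Group 6 (peak Ekwueme at position 3): ranking walks positions 3-2-1-4, expanding outward from the peak — single-peaked.
Group 7: ranking walks positions 4-3-1-2; Ferraro is ranked above Ruiz even though Ruiz lies between Ferraro and the peak Okafor on the axis — preferences dip and rise again. Not single-peaked.
Group 3 violates single-peakedness, so the profile is not single-peaked on this axis.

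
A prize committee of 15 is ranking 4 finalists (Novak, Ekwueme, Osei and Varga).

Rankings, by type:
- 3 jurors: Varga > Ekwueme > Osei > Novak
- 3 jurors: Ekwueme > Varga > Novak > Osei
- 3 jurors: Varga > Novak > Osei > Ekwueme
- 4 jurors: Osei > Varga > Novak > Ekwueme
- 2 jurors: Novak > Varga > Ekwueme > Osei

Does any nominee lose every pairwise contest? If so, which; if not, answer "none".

Osei

Head-to-head results (15 jurors):
Novak vs Ekwueme: 3+4+2 = 9 for Novak, 6 for Ekwueme — Novak by 9–6.
Novak–Osei: Novak 8–7.
Novak vs Varga: Varga, 13–2.
Ekwueme–Osei: Ekwueme 8–7.
Ekwueme vs Varga: 3 to 12, Varga.
Osei vs Varga: 4 to 11, Varga.
Osei loses to every other nominee — it is the Condorcet loser.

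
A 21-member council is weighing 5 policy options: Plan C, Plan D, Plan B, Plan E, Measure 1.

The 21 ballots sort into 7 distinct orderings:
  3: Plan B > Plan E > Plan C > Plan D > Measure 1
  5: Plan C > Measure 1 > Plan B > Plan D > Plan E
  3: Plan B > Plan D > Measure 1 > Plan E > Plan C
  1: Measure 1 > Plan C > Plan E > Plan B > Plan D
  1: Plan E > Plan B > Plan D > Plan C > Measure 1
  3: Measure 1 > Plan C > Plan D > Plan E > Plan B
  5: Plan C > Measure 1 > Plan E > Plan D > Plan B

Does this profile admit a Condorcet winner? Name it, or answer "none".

Plan C

Check each pair by majority over 21 ballots:
Plan C vs Plan D: Plan C preferred on 3+5+1+3+5 = 17 ballots; Plan C wins 17–4.
Plan C vs Plan B: Plan C is ranked higher on 5+1+3+5 = 14 ballots, Plan B on 7. Plan C wins 14–7.
Plan C vs Plan E: 14 to 7, Plan C.
Plan C vs Measure 1: 3+5+1+5 = 14 for Plan C, 7 for Measure 1 — Plan C by 14–7.
Plan D vs Plan B: 3+5 = 8 for Plan D, 13 for Plan B — Plan B by 13–8.
Plan D vs Plan E: 11 to 10, Plan D.
Plan D vs Measure 1: 7 to 14, Measure 1.
Plan B vs Plan E: 11 to 10, Plan B.
Plan B vs Measure 1: Plan B is ranked higher on 3+3+1 = 7 ballots, Measure 1 on 14. Measure 1 wins 14–7.
Plan E vs Measure 1: 3+1 = 4 for Plan E, 17 for Measure 1 — Measure 1 by 17–4.
Plan C beats each of Plan D, Plan B, Plan E, Measure 1 — Plan C is the Condorcet winner.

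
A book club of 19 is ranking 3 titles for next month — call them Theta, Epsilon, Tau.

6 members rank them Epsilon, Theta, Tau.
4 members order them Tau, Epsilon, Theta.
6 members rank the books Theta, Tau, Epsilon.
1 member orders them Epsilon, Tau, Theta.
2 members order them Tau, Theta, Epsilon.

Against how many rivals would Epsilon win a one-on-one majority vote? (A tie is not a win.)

Epsilon against each rival (19 members):
Epsilon vs Theta: 11 to 8, Epsilon.
Epsilon–Tau: Tau 12–7.
Epsilon beats Theta; loses to Tau — 1 pairwise win.

1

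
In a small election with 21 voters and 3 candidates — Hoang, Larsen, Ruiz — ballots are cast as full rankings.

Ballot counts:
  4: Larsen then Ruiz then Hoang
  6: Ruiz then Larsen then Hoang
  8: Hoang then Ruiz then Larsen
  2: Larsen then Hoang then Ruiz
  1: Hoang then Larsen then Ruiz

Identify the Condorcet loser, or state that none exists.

Head-to-head results (21 voters):
Hoang vs Larsen: Larsen, 12–9.
Hoang vs Ruiz: Hoang, 11–10.
Larsen vs Ruiz: Ruiz wins 14–7.
Every candidate wins at least one matchup (Hoang beats Ruiz; Larsen beats Hoang; Ruiz beats Larsen), so there is no Condorcet loser.

none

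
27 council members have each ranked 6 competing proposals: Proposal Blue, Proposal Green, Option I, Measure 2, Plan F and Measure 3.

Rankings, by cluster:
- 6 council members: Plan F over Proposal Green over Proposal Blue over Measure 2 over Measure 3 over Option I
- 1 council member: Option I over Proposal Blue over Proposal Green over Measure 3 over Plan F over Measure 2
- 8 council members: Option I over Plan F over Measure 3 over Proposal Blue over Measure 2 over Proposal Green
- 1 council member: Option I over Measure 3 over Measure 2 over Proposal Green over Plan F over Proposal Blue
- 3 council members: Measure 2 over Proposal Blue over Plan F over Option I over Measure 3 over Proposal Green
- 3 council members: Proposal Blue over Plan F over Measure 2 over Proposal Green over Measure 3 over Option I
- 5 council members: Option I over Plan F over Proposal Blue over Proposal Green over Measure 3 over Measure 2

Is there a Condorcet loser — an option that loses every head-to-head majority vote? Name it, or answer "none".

none

Pairwise majorities:
Proposal Blue vs Proposal Green: Proposal Blue is ranked higher on 1+8+3+3+5 = 20 ballots, Proposal Green on 7. Proposal Blue wins 20–7.
Proposal Blue vs Option I: Option I, 15–12.
Proposal Blue vs Measure 2: Proposal Blue, 23–4.
Proposal Blue vs Plan F: 7 to 20, Plan F.
Proposal Blue vs Measure 3: Proposal Blue wins 18–9.
Proposal Green–Option I: Option I 18–9.
Proposal Green vs Measure 2: Measure 2, 15–12.
Proposal Green vs Plan F: Proposal Green preferred on 1+1 = 2 ballots; Plan F wins 25–2.
Proposal Green vs Measure 3: 6+1+3+5 = 15 for Proposal Green, 12 for Measure 3 — Proposal Green by 15–12.
Option I vs Measure 2: Option I wins 15–12.
Option I vs Plan F: Option I, 15–12.
Option I vs Measure 3: Option I, 18–9.
Measure 2 vs Plan F: Measure 2 preferred on 1+3 = 4 ballots; Plan F wins 23–4.
Measure 2 vs Measure 3: Measure 2 preferred on 6+3+3 = 12 ballots; Measure 3 wins 15–12.
Plan F–Measure 3: Plan F 25–2.
Every option wins at least one matchup (Proposal Blue beats Proposal Green; Proposal Green beats Measure 3; Option I beats Proposal Blue; Measure 2 beats Proposal Green; Plan F beats Proposal Blue; Measure 3 beats Measure 2), so there is no Condorcet loser.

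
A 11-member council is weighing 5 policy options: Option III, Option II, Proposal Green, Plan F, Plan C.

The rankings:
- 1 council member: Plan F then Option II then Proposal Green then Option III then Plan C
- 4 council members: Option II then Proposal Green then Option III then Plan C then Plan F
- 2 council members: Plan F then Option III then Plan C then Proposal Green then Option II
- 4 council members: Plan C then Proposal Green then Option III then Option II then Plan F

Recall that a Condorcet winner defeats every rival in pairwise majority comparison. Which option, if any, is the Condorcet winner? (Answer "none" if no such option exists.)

none

Head-to-head results (11 council members):
Option III vs Option II: Option III wins 6–5.
Option III vs Proposal Green: Proposal Green, 9–2.
Option III vs Plan F: Option III, 8–3.
Option III vs Plan C: Option III, 7–4.
Option II vs Proposal Green: Proposal Green wins 6–5.
Option II vs Plan F: Option II, 8–3.
Option II vs Plan C: Plan C wins 6–5.
Proposal Green–Plan F: Proposal Green 8–3.
Proposal Green–Plan C: Plan C 6–5.
Plan F vs Plan C: Plan C wins 8–3.
No option is unbeaten: Option III loses to Proposal Green; Option II loses to Option III; Proposal Green loses to Plan C; Plan F loses to Option III; Plan C loses to Option III. In particular Option III → Plan C → Proposal Green → Option III is a majority cycle — no Condorcet winner exists.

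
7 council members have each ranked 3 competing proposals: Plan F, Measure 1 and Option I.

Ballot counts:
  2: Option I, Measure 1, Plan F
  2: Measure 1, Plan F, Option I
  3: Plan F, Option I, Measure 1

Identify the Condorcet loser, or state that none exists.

none

Pairwise majorities:
Plan F vs Measure 1: Measure 1 wins 4–3.
Plan F–Option I: Plan F 5–2.
Measure 1 vs Option I: 2 for Measure 1, 5 for Option I — Option I by 5–2.
No option is winless: Plan F beats Option I; Measure 1 beats Plan F; Option I beats Measure 1. There is no Condorcet loser.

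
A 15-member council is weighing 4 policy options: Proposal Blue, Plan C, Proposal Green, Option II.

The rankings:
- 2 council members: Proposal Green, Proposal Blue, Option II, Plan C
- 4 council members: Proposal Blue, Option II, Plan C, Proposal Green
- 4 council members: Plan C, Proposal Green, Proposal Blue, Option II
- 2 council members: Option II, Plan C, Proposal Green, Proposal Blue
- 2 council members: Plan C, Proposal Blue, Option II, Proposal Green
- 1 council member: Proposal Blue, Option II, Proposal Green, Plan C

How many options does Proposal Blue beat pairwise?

1

Proposal Blue against each rival (15 council members):
Proposal Blue vs Plan C: Proposal Blue preferred on 2+4+1 = 7 ballots; Plan C wins 8–7.
Proposal Blue vs Proposal Green: Proposal Blue is ranked higher on 4+2+1 = 7 ballots, Proposal Green on 8. Proposal Green wins 8–7.
Proposal Blue–Option II: Proposal Blue 13–2.
Proposal Blue beats Option II; loses to Plan C, Proposal Green — 1 pairwise win.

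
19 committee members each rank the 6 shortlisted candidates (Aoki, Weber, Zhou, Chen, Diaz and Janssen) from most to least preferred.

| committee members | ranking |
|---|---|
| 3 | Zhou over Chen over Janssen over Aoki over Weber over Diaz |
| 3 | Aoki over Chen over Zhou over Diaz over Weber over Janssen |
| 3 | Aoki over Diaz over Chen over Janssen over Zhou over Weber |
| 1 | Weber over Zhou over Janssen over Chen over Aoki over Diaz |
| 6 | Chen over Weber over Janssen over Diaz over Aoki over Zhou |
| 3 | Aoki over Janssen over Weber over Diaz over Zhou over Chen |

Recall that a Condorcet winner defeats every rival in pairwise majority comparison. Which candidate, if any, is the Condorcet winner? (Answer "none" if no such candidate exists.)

Check each pair by majority over 19 ballots:
Aoki vs Weber: Aoki, 12–7.
Aoki vs Zhou: Aoki, 15–4.
Aoki–Chen: Chen 10–9.
Aoki vs Diaz: Aoki, 13–6.
Aoki–Janssen: Janssen 10–9.
Weber vs Zhou: Weber wins 10–9.
Weber vs Chen: Chen, 15–4.
Weber vs Diaz: Weber, 13–6.
Weber vs Janssen: Weber, 10–9.
Zhou vs Chen: Chen, 12–7.
Zhou vs Diaz: Diaz, 12–7.
Zhou vs Janssen: Janssen wins 12–7.
Chen–Diaz: Chen 13–6.
Chen–Janssen: Chen 15–4.
Diaz–Janssen: Janssen 13–6.
Chen wins every pairwise contest, so Chen is the Condorcet winner.

Chen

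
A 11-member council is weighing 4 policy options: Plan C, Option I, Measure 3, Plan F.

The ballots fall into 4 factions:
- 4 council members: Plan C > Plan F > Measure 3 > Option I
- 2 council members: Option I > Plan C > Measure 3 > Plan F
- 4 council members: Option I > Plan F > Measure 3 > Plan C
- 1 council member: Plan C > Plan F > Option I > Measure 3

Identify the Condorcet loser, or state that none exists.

Head-to-head results (11 council members):
Plan C vs Option I: Plan C preferred on 4+1 = 5 ballots; Option I wins 6–5.
Plan C vs Measure 3: Plan C preferred on 4+2+1 = 7 ballots; Plan C wins 7–4.
Plan C–Plan F: Plan C 7–4.
Option I vs Measure 3: Option I preferred on 2+4+1 = 7 ballots; Option I wins 7–4.
Option I vs Plan F: 2+4 = 6 for Option I, 5 for Plan F — Option I by 6–5.
Measure 3 vs Plan F: Plan F, 9–2.
Measure 3 is beaten in every head-to-head and is the Condorcet loser.

Measure 3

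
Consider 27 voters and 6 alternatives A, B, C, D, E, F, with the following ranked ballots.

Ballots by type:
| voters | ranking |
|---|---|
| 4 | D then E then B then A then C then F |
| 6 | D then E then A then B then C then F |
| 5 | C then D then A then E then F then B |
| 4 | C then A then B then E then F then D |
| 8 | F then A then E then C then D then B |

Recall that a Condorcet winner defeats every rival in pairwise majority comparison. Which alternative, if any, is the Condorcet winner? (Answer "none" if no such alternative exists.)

Pairwise majorities:
A vs B: A, 23–4.
A vs C: 4+6+8 = 18 for A, 9 for C — A by 18–9.
A vs D: A preferred on 4+8 = 12 ballots; D wins 15–12.
A vs E: A, 17–10.
A vs F: A, 19–8.
B vs C: C, 17–10.
B vs D: 4 to 23, D.
B vs E: 4 to 23, E.
B vs F: 4+6+4 = 14 for B, 13 for F — B by 14–13.
C vs D: C wins 17–10.
C vs E: C is ranked higher on 5+4 = 9 ballots, E on 18. E wins 18–9.
C vs F: C wins 19–8.
D vs E: 15 to 12, D.
D vs F: D, 15–12.
E vs F: E is ranked higher on 4+6+5+4 = 19 ballots, F on 8. E wins 19–8.
Each alternative drops at least one matchup (A loses to D; B loses to A; C loses to A; D loses to C; E loses to A; F loses to A); the cycle A beats C beats D beats A rules out a Condorcet winner.

none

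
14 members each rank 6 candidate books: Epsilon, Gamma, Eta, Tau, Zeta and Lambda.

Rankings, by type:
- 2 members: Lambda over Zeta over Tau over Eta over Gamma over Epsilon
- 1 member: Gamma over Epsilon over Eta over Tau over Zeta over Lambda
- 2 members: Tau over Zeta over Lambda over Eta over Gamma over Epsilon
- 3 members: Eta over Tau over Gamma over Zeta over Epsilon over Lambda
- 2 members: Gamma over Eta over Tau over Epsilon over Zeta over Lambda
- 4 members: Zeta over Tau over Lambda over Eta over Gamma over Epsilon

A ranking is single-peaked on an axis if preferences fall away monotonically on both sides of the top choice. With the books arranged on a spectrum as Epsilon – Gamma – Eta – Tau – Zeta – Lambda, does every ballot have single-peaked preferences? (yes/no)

Axis positions: Epsilon=1, Gamma=2, Eta=3, Tau=4, Zeta=5, Lambda=6.
Type 1 (peak Lambda at position 6): ranking walks positions 6-5-4-3-2-1, expanding outward from the peak — single-peaked.
Type 2 (peak Gamma at position 2): ranking walks positions 2-1-3-4-5-6, expanding outward from the peak — single-peaked.
Type 3 (peak Tau at position 4): ranking walks positions 4-5-6-3-2-1, expanding outward from the peak — single-peaked.
Type 4 (peak Eta at position 3): ranking walks positions 3-4-2-5-1-6, expanding outward from the peak — single-peaked.
Type 5 (peak Gamma at position 2): ranking walks positions 2-3-4-1-5-6, expanding outward from the peak — single-peaked.
Type 6 (peak Zeta at position 5): ranking walks positions 5-4-6-3-2-1, expanding outward from the peak — single-peaked.
Every ranking is single-peaked on this axis.

yes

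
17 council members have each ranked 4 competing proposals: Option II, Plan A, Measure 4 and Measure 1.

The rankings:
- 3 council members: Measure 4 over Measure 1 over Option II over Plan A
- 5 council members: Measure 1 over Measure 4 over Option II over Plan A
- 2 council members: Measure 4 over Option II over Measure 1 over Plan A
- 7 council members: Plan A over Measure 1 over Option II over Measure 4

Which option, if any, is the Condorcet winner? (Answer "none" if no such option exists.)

Measure 1

Check each pair by majority over 17 ballots:
Option II vs Plan A: Option II preferred on 3+5+2 = 10 ballots; Option II wins 10–7.
Option II vs Measure 4: 7 for Option II, 10 for Measure 4 — Measure 4 by 10–7.
Option II vs Measure 1: Option II preferred on 2 ballots; Measure 1 wins 15–2.
Plan A vs Measure 4: 7 for Plan A, 10 for Measure 4 — Measure 4 by 10–7.
Plan A vs Measure 1: Plan A is ranked higher on 7 ballots, Measure 1 on 10. Measure 1 wins 10–7.
Measure 4 vs Measure 1: Measure 4 is ranked higher on 3+2 = 5 ballots, Measure 1 on 12. Measure 1 wins 12–5.
Measure 1 beats each of Option II, Plan A, Measure 4 — Measure 1 is the Condorcet winner.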